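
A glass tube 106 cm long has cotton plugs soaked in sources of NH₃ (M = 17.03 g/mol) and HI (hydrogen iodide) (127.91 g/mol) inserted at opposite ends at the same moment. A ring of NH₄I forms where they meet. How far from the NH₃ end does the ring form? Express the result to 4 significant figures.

Graham's law gives d_NH₃/d_HI = rate_NH₃/rate_HI = √(M_HI/M_NH₃) = √(127.91/17.03) = 2.741.
With d_NH₃ + d_HI = 106 cm, d_HI = 106/(1 + 2.741) = 28.34 cm.
d_NH₃ = 106 − 28.34 = 77.66 cm.

77.66 cm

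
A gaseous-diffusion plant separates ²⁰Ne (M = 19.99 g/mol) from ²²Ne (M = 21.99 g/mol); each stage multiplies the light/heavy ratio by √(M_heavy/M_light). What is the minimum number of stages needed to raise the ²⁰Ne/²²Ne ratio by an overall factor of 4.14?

Single-stage factor α = √(21.99/19.99), so ln α = ½ ln(1.10005) = 0.04768.
Need α^N ≥ 4.14 ⇒ N ≥ ln(4.14) / ln α = 1.421 / 0.04768 = 29.80.
Minimum whole number of stages: N = 30.

30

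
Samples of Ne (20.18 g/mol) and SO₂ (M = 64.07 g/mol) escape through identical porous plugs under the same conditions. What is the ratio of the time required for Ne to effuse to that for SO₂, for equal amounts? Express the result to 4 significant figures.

Graham's law gives t_Ne/t_SO₂ = √(M_Ne/M_SO₂) = √(20.18/64.07) = √0.3150 = 0.5612.

0.5612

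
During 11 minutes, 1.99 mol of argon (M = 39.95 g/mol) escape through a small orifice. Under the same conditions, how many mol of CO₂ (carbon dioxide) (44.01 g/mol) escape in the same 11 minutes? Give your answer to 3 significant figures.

1.90 mol

Using Graham's law: rate_CO₂/rate_Ar = √(M_Ar/M_CO₂) = √(39.95/44.01) = √0.9077 = 0.9528.
So the amount for CO₂ is 1.99 × 0.9528 = 1.90 mol.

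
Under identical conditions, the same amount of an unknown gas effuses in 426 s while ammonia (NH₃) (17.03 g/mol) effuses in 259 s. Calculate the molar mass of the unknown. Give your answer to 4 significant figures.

By Graham's law, t_X/t_NH₃ = √(M_X/M_NH₃).
426/259 = 1.645 = √(M_X/17.03)
M_X = 17.03 × 1.645² = 17.03 × 2.705 = 46.07 g/mol

46.07 g/mol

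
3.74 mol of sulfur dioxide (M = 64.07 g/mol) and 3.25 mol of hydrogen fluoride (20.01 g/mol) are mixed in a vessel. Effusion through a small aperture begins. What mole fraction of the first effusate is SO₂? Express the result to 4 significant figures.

The effusion rate of species i is ∝ p_i/√M_i ∝ n_i/√M_i.
x_SO₂(eff) = (n_SO₂/√M_SO₂) / (n_SO₂/√M_SO₂ + n_HF/√M_HF)
= (3.74/√64.07) / (3.74/√64.07 + 3.25/√20.01) = 0.4672/(0.4672 + 0.7265) = 0.3914.

0.3914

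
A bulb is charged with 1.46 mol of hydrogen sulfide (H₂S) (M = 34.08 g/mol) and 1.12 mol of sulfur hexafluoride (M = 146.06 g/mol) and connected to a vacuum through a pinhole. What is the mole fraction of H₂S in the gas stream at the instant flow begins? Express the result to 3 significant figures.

Rate_i ∝ x_i/√M_i (Graham's law weighted by mole fraction), so the effusate composition follows n_i/√M_i.
So x_H₂S in the escaping gas = (n_H₂S/√M_H₂S) / Σ(n_i/√M_i)
= (1.46/√34.08) / (1.46/√34.08 + 1.12/√146.06) = 0.2501/(0.2501 + 0.09267) = 0.730.

0.730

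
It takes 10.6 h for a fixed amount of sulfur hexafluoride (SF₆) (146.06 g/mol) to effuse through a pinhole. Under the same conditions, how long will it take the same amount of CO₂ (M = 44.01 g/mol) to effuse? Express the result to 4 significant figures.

5.819 h

Graham's law gives t_CO₂/t_SF₆ = √(M_CO₂/M_SF₆) = √(44.01/146.06) = √0.3013 = 0.5489.
So the time for CO₂ is 10.6 × 0.5489 = 5.819 h.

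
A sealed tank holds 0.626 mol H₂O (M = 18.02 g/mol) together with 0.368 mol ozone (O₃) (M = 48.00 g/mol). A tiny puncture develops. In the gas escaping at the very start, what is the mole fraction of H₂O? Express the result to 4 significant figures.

The effusion rate of species i is ∝ p_i/√M_i ∝ n_i/√M_i.
So x_H₂O in the escaping gas = (n_H₂O/√M_H₂O) / Σ(n_i/√M_i)
= (0.626/√18.02) / (0.626/√18.02 + 0.368/√48.00) = 0.1475/(0.1475 + 0.05312) = 0.7352.

0.7352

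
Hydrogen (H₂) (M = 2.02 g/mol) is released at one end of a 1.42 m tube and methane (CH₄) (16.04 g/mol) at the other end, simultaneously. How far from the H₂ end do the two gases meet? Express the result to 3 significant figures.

1.05 m

Graham's law gives d_H₂/d_CH₄ = rate_H₂/rate_CH₄ = √(M_CH₄/M_H₂) = √(16.04/2.02) = 2.818.
With d_H₂ + d_CH₄ = 1.42 m, d_CH₄ = 1.42/(1 + 2.818) = 0.3719 m.
d_H₂ = 1.42 − 0.3719 = 1.05 m.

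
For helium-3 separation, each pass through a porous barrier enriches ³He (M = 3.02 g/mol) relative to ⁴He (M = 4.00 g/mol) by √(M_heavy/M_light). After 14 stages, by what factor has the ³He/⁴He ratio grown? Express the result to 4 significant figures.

7.151

Overall factor = α^14 with α = √(4.00/3.02), i.e. (4.00/3.02)^(14/2).
= 1.32450^7 = 7.151.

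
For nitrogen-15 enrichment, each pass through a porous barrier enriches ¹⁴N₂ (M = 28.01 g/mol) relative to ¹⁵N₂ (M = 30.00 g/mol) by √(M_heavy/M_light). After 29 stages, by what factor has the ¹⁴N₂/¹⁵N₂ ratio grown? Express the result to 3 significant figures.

After 29 stages the ratio has grown by (√(30.00/28.01))^29 = (30.00/28.01)^(29/2).
= 1.07105^(29/2) = 2.71.

2.71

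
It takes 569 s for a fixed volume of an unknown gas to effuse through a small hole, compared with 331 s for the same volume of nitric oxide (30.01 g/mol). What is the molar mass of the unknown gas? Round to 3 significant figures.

Since effusion rate ∝ 1/√M, t_X/t_NO = √(M_X/M_NO).
569/331 = 1.719 = √(M_X/30.01)
M_X = 30.01 × 1.719² = 30.01 × 2.955 = 88.7 g/mol

88.7 g/mol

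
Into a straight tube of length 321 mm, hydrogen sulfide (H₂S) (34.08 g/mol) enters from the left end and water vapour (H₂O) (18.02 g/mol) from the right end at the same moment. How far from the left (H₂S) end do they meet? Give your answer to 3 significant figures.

135 mm

In equal time, each gas travels a distance ∝ its rate ∝ 1/√M, so d_H₂S/d_H₂O = √(M_H₂O/M_H₂S) = √(18.02/34.08) = 0.7272.
With d_H₂S + d_H₂O = 321 mm, d_H₂O = 321/(1 + 0.7272) = 185.9 mm.
d_H₂S = 321 − 185.9 = 135 mm.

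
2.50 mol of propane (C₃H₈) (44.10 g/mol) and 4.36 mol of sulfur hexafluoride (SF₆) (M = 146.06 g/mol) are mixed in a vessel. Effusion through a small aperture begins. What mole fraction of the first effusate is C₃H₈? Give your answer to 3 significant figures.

0.511

The effusion rate of species i is ∝ p_i/√M_i ∝ n_i/√M_i.
So x_C₃H₈ in the escaping gas = (n_C₃H₈/√M_C₃H₈) / Σ(n_i/√M_i)
= (2.50/√44.10) / (2.50/√44.10 + 4.36/√146.06) = 0.3765/(0.3765 + 0.3608) = 0.511.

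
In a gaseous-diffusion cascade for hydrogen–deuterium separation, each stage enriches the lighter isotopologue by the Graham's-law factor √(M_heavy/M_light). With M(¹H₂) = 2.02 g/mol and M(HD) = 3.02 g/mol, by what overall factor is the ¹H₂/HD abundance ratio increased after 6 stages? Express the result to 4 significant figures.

3.342

The single-stage factor is √(M_heavy/M_light), so 6 stages give [√(3.02/2.02)]^6 = (3.02/2.02)^(6/2).
= 1.49505^3 = 3.342.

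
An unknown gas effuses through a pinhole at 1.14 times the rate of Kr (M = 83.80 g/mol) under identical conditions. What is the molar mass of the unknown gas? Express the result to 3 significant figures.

64.5 g/mol

From Graham's law, rate_X/rate_Kr = √(M_Kr/M_X).
1.14 = √(83.80/M_X)
M_X = 83.80 / 1.14² = 83.80 / 1.300 = 64.5 g/mol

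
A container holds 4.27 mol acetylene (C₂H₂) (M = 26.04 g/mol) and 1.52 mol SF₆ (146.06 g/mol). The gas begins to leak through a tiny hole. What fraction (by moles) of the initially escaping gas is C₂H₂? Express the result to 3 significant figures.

Rate_i ∝ x_i/√M_i (Graham's law weighted by mole fraction), so the effusate composition follows n_i/√M_i.
x_C₂H₂(eff) = (n_C₂H₂/√M_C₂H₂) / (n_C₂H₂/√M_C₂H₂ + n_SF₆/√M_SF₆)
= (4.27/√26.04) / (4.27/√26.04 + 1.52/√146.06) = 0.8368/(0.8368 + 0.1258) = 0.869.

0.869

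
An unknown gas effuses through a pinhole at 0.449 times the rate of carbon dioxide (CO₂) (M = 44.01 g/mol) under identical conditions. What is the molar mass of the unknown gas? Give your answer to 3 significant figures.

From Graham's law, rate_X/rate_CO₂ = √(M_CO₂/M_X).
0.449 = √(44.01/M_X)
M_X = 44.01 / 0.449² = 44.01 / 0.2016 = 218 g/mol

218 g/mol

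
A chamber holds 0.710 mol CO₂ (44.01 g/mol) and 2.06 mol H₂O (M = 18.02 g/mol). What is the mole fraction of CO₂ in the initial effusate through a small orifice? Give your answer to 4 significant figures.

Effusion rate of each component ∝ n_i/√M_i (partial pressure × 1/√M).
So x_CO₂ in the escaping gas = (n_CO₂/√M_CO₂) / Σ(n_i/√M_i)
= (0.710/√44.01) / (0.710/√44.01 + 2.06/√18.02) = 0.1070/(0.1070 + 0.4853) = 0.1807.

0.1807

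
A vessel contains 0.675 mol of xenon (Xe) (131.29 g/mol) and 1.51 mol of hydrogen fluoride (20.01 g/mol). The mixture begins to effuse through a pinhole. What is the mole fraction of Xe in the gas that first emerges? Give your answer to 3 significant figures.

0.149

The effusion rate of species i is ∝ p_i/√M_i ∝ n_i/√M_i.
Mole fraction of Xe in the effusate = (n_Xe/√M_Xe) / (n_Xe/√M_Xe + n_HF/√M_HF)
= (0.675/√131.29) / (0.675/√131.29 + 1.51/√20.01) = 0.05891/(0.05891 + 0.3376) = 0.149.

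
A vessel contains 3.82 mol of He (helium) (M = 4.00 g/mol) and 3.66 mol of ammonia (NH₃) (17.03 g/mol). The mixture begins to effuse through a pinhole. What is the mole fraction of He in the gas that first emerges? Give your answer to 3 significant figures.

Effusion rate of each component ∝ n_i/√M_i (partial pressure × 1/√M).
Mole fraction of He in the effusate = (n_He/√M_He) / (n_He/√M_He + n_NH₃/√M_NH₃)
= (3.82/√4.00) / (3.82/√4.00 + 3.66/√17.03) = 1.910/(1.910 + 0.8869) = 0.683.

0.683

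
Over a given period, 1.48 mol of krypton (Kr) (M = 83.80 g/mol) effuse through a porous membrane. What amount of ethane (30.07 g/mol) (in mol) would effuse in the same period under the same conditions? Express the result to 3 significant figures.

Using Graham's law: rate_C₂H₆/rate_Kr = √(M_Kr/M_C₂H₆) = √(83.80/30.07) = √2.787 = 1.669.
So the amount for C₂H₆ is 1.48 × 1.669 = 2.47 mol.

2.47 mol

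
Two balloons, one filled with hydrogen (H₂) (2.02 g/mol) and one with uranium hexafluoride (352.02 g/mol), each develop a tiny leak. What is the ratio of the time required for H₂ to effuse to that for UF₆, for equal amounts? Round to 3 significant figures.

Using Graham's law: t_H₂/t_UF₆ = √(M_H₂/M_UF₆) = √(2.02/352.02) = √0.005738 = 0.0758.

0.0758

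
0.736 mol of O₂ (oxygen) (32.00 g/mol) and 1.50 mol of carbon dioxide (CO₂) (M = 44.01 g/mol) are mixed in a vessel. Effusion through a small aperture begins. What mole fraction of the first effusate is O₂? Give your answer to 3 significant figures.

0.365

Rate_i ∝ x_i/√M_i (Graham's law weighted by mole fraction), so the effusate composition follows n_i/√M_i.
So x_O₂ in the escaping gas = (n_O₂/√M_O₂) / Σ(n_i/√M_i)
= (0.736/√32.00) / (0.736/√32.00 + 1.50/√44.01) = 0.1301/(0.1301 + 0.2261) = 0.365.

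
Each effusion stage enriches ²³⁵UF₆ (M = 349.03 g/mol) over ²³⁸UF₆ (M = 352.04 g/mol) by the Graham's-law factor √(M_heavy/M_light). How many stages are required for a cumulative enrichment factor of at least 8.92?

510

With α = √(352.04/349.03) per stage, ln α = ½ ln(1.00862) = 0.004293.
Need α^N ≥ 8.92 ⇒ N ≥ ln(8.92) / ln α = 2.188 / 0.004293 = 509.68.
Rounding up, N = 510 stages.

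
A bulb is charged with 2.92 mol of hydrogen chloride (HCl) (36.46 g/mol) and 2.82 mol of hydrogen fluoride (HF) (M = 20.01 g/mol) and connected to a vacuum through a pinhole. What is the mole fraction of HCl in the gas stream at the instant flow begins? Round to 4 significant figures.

0.4341

The effusion rate of species i is ∝ p_i/√M_i ∝ n_i/√M_i.
x_HCl(eff) = (n_HCl/√M_HCl) / (n_HCl/√M_HCl + n_HF/√M_HF)
= (2.92/√36.46) / (2.92/√36.46 + 2.82/√20.01) = 0.4836/(0.4836 + 0.6304) = 0.4341.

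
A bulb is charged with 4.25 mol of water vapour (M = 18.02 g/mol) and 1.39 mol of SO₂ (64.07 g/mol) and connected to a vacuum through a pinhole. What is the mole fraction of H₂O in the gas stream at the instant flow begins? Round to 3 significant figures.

0.852

Rate_i ∝ x_i/√M_i (Graham's law weighted by mole fraction), so the effusate composition follows n_i/√M_i.
x_H₂O(eff) = (n_H₂O/√M_H₂O) / (n_H₂O/√M_H₂O + n_SO₂/√M_SO₂)
= (4.25/√18.02) / (4.25/√18.02 + 1.39/√64.07) = 1.001/(1.001 + 0.1737) = 0.852.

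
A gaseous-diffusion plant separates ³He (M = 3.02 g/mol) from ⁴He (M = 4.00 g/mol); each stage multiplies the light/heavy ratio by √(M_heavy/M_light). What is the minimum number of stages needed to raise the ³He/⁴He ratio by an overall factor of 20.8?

22

With α = √(4.00/3.02) per stage, ln α = ½ ln(1.32450) = 0.1405.
Need α^N ≥ 20.8 ⇒ N ≥ ln(20.8) / ln α = 3.035 / 0.1405 = 21.60.
Minimum whole number of stages: N = 22.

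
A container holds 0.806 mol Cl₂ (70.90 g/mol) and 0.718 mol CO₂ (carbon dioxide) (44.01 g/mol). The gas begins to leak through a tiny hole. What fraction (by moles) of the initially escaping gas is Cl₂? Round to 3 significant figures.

Effusion rate of each component ∝ n_i/√M_i (partial pressure × 1/√M).
Mole fraction of Cl₂ in the effusate = (n_Cl₂/√M_Cl₂) / (n_Cl₂/√M_Cl₂ + n_CO₂/√M_CO₂)
= (0.806/√70.90) / (0.806/√70.90 + 0.718/√44.01) = 0.09572/(0.09572 + 0.1082) = 0.469.

0.469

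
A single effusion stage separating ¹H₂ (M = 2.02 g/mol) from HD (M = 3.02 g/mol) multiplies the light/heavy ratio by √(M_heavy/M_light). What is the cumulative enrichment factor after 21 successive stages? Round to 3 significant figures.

Each stage multiplies the ratio by α = √(3.02/2.02), so after 21 stages the overall factor is α^21 = (3.02/2.02)^(21/2).
= 1.49505^(21/2) = 68.2.

68.2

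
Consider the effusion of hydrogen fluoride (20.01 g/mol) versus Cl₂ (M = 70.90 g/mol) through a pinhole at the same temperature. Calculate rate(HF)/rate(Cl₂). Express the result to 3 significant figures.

Since effusion rate ∝ 1/√M, rate_HF/rate_Cl₂ = √(M_Cl₂/M_HF) = √(70.90/20.01) = √3.543 = 1.88.

1.88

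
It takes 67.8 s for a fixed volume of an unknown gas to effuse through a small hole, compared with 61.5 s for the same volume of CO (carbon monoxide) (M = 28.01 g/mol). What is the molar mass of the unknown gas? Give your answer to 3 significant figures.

34.0 g/mol

From Graham's law, t_X/t_CO = √(M_X/M_CO).
67.8/61.5 = 1.102 = √(M_X/28.01)
M_X = 28.01 × 1.102² = 28.01 × 1.215 = 34.0 g/mol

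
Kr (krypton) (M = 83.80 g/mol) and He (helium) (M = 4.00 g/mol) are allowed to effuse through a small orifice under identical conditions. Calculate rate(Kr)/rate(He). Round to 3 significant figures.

0.218

By Graham's law, rate_Kr/rate_He = √(M_He/M_Kr) = √(4.00/83.80) = √0.04773 = 0.218.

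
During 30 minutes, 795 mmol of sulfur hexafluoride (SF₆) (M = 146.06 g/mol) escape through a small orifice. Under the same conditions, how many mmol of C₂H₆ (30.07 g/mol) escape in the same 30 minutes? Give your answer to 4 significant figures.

1752 mmol

Graham's law gives rate_C₂H₆/rate_SF₆ = √(M_SF₆/M_C₂H₆) = √(146.06/30.07) = √4.857 = 2.204.
So the amount for C₂H₆ is 795 × 2.204 = 1752 mmol.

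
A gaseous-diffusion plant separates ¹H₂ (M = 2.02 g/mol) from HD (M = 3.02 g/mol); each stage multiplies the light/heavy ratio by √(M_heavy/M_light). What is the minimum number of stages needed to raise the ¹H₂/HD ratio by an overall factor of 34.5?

18

Single-stage factor α = √(3.02/2.02), so ln α = ½ ln(1.49505) = 0.2011.
Need α^N ≥ 34.5 ⇒ N ≥ ln(34.5) / ln α = 3.541 / 0.2011 = 17.61.
Minimum whole number of stages: N = 18.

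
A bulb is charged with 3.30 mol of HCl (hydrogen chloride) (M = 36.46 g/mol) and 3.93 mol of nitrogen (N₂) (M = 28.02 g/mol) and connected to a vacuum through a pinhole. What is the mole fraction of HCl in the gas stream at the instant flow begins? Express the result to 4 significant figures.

0.4240

Effusion rate of each component ∝ n_i/√M_i (partial pressure × 1/√M).
x_HCl(eff) = (n_HCl/√M_HCl) / (n_HCl/√M_HCl + n_N₂/√M_N₂)
= (3.30/√36.46) / (3.30/√36.46 + 3.93/√28.02) = 0.5465/(0.5465 + 0.7424) = 0.4240.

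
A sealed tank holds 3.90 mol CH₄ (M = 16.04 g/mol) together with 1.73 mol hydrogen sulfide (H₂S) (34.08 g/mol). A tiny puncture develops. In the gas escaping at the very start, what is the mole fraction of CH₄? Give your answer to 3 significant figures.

0.767

Rate_i ∝ x_i/√M_i (Graham's law weighted by mole fraction), so the effusate composition follows n_i/√M_i.
x_CH₄(eff) = (n_CH₄/√M_CH₄) / (n_CH₄/√M_CH₄ + n_H₂S/√M_H₂S)
= (3.90/√16.04) / (3.90/√16.04 + 1.73/√34.08) = 0.9738/(0.9738 + 0.2963) = 0.767.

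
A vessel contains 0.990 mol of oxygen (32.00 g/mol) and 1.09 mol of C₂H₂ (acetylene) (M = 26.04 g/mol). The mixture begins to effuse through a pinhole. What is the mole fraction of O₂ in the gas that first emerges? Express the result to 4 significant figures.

0.4503

The effusion rate of species i is ∝ p_i/√M_i ∝ n_i/√M_i.
So x_O₂ in the escaping gas = (n_O₂/√M_O₂) / Σ(n_i/√M_i)
= (0.990/√32.00) / (0.990/√32.00 + 1.09/√26.04) = 0.1750/(0.1750 + 0.2136) = 0.4503.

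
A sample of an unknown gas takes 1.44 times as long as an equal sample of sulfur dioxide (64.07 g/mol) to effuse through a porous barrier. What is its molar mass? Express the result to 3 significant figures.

Since effusion rate ∝ 1/√M, t_X/t_SO₂ = √(M_X/M_SO₂).
1.44 = √(M_X/64.07)
M_X = 64.07 × 1.44² = 64.07 × 2.074 = 133 g/mol

133 g/mol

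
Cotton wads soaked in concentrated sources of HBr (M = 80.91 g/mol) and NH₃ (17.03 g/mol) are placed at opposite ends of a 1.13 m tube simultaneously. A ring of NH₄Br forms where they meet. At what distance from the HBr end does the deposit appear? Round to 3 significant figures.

0.355 m

Distances travelled in equal time are proportional to diffusion rates, so d_HBr/d_NH₃ = √(M_NH₃/M_HBr) = √(17.03/80.91) = 0.4588.
With d_HBr + d_NH₃ = 1.13 m, d_NH₃ = 1.13/(1 + 0.4588) = 0.7746 m.
d_HBr = 1.13 − 0.7746 = 0.355 m.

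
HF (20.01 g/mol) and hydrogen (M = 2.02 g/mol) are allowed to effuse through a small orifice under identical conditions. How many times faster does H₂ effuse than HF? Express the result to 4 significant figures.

3.147

By Graham's law, rate_H₂/rate_HF = √(M_HF/M_H₂) = √(20.01/2.02) = √9.906 = 3.147.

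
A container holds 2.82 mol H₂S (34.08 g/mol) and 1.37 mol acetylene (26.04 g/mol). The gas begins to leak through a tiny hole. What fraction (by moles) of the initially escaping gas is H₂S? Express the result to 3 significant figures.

Rate_i ∝ x_i/√M_i (Graham's law weighted by mole fraction), so the effusate composition follows n_i/√M_i.
So x_H₂S in the escaping gas = (n_H₂S/√M_H₂S) / Σ(n_i/√M_i)
= (2.82/√34.08) / (2.82/√34.08 + 1.37/√26.04) = 0.4831/(0.4831 + 0.2685) = 0.643.

0.643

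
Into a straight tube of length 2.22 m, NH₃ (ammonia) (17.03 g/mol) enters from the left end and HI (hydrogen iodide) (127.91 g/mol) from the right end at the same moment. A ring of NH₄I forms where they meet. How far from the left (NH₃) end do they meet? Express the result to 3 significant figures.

1.63 m

In equal time, each gas travels a distance ∝ its rate ∝ 1/√M, so d_NH₃/d_HI = √(M_HI/M_NH₃) = √(127.91/17.03) = 2.741.
With d_NH₃ + d_HI = 2.22 m, d_HI = 2.22/(1 + 2.741) = 0.5935 m.
d_NH₃ = 2.22 − 0.5935 = 1.63 m.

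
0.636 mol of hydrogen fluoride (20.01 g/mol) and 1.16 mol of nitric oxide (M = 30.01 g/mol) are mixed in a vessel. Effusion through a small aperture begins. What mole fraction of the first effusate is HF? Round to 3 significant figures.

Effusion rate of each component ∝ n_i/√M_i (partial pressure × 1/√M).
So x_HF in the escaping gas = (n_HF/√M_HF) / Σ(n_i/√M_i)
= (0.636/√20.01) / (0.636/√20.01 + 1.16/√30.01) = 0.1422/(0.1422 + 0.2118) = 0.402.

0.402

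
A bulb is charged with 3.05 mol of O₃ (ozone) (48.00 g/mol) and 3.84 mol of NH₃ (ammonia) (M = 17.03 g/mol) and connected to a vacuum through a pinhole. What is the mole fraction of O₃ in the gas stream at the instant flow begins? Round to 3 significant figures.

The effusion rate of species i is ∝ p_i/√M_i ∝ n_i/√M_i.
x_O₃(eff) = (n_O₃/√M_O₃) / (n_O₃/√M_O₃ + n_NH₃/√M_NH₃)
= (3.05/√48.00) / (3.05/√48.00 + 3.84/√17.03) = 0.4402/(0.4402 + 0.9305) = 0.321.

0.321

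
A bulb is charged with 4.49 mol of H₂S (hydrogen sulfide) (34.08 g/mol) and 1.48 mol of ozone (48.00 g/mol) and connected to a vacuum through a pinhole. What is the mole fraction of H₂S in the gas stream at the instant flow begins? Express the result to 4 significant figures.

0.7826

Effusion rate of each component ∝ n_i/√M_i (partial pressure × 1/√M).
x_H₂S(eff) = (n_H₂S/√M_H₂S) / (n_H₂S/√M_H₂S + n_O₃/√M_O₃)
= (4.49/√34.08) / (4.49/√34.08 + 1.48/√48.00) = 0.7691/(0.7691 + 0.2136) = 0.7826.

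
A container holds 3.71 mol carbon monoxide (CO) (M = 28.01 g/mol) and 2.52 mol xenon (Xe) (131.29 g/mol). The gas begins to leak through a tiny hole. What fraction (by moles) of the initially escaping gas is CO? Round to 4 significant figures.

The effusion rate of species i is ∝ p_i/√M_i ∝ n_i/√M_i.
Mole fraction of CO in the effusate = (n_CO/√M_CO) / (n_CO/√M_CO + n_Xe/√M_Xe)
= (3.71/√28.01) / (3.71/√28.01 + 2.52/√131.29) = 0.7010/(0.7010 + 0.2199) = 0.7612.

0.7612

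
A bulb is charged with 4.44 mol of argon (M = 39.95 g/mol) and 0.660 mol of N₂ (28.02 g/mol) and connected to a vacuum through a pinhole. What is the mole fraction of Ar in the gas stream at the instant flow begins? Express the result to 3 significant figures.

Rate_i ∝ x_i/√M_i (Graham's law weighted by mole fraction), so the effusate composition follows n_i/√M_i.
Mole fraction of Ar in the effusate = (n_Ar/√M_Ar) / (n_Ar/√M_Ar + n_N₂/√M_N₂)
= (4.44/√39.95) / (4.44/√39.95 + 0.660/√28.02) = 0.7025/(0.7025 + 0.1247) = 0.849.

0.849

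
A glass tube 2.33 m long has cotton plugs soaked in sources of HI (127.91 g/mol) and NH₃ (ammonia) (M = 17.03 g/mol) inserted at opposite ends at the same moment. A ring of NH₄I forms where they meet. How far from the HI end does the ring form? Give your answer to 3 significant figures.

0.623 m

Distances travelled in equal time are proportional to diffusion rates, so d_HI/d_NH₃ = √(M_NH₃/M_HI) = √(17.03/127.91) = 0.3649.
With d_HI + d_NH₃ = 2.33 m, d_NH₃ = 2.33/(1 + 0.3649) = 1.707 m.
d_HI = 2.33 − 1.707 = 0.623 m.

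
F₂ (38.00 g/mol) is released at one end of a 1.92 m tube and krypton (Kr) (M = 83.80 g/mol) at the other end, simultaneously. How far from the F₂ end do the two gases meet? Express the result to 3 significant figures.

1.15 m

The fronts meet when d_F₂ + d_Kr = L with d_F₂/d_Kr = √(M_Kr/M_F₂) (Graham's law). Here √(M_Kr/M_F₂) = √(83.80/38.00) = 1.485.
With d_F₂ + d_Kr = 1.92 m, d_Kr = 1.92/(1 + 1.485) = 0.7726 m.
d_F₂ = 1.92 − 0.7726 = 1.15 m.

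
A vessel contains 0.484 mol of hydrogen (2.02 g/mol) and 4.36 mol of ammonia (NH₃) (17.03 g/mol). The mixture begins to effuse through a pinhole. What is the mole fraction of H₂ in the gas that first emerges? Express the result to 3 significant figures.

The effusion rate of species i is ∝ p_i/√M_i ∝ n_i/√M_i.
So x_H₂ in the escaping gas = (n_H₂/√M_H₂) / Σ(n_i/√M_i)
= (0.484/√2.02) / (0.484/√2.02 + 4.36/√17.03) = 0.3405/(0.3405 + 1.057) = 0.244.

0.244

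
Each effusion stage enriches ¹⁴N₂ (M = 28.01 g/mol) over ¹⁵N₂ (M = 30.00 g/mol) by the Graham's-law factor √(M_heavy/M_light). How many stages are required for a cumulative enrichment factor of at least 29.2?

With α = √(30.00/28.01) per stage, ln α = ½ ln(1.07105) = 0.03432.
Need α^N ≥ 29.2 ⇒ N ≥ ln(29.2) / ln α = 3.374 / 0.03432 = 98.32.
Minimum whole number of stages: N = 99.

99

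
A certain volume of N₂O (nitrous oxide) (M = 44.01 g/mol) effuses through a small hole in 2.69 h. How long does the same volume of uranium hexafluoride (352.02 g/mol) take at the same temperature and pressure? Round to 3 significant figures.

7.61 h

Graham's law gives t_UF₆/t_N₂O = √(M_UF₆/M_N₂O) = √(352.02/44.01) = √7.999 = 2.828.
So the time for UF₆ is 2.69 × 2.828 = 7.61 h.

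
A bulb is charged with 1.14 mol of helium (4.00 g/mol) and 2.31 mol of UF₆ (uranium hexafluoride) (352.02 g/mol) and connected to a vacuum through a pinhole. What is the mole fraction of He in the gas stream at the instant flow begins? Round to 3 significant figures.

Effusion rate of each component ∝ n_i/√M_i (partial pressure × 1/√M).
Mole fraction of He in the effusate = (n_He/√M_He) / (n_He/√M_He + n_UF₆/√M_UF₆)
= (1.14/√4.00) / (1.14/√4.00 + 2.31/√352.02) = 0.5700/(0.5700 + 0.1231) = 0.822.

0.822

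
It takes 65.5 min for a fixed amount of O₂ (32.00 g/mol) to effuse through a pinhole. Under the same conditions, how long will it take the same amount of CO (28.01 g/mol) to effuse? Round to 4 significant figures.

From Graham's law, t_CO/t_O₂ = √(M_CO/M_O₂) = √(28.01/32.00) = √0.8753 = 0.9356.
So the time for CO is 65.5 × 0.9356 = 61.28 min.

61.28 min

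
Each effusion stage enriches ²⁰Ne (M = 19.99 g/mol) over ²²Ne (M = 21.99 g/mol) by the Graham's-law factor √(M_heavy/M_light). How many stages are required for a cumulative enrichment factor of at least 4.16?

30

Single-stage factor α = √(21.99/19.99), so ln α = ½ ln(1.10005) = 0.04768.
Need α^N ≥ 4.16 ⇒ N ≥ ln(4.16) / ln α = 1.426 / 0.04768 = 29.90.
Minimum whole number of stages: N = 30.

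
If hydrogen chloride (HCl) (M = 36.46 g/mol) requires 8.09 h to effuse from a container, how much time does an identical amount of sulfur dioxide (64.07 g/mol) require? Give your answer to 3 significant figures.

10.7 h

Graham's law gives t_SO₂/t_HCl = √(M_SO₂/M_HCl) = √(64.07/36.46) = √1.757 = 1.326.
So the time for SO₂ is 8.09 × 1.326 = 10.7 h.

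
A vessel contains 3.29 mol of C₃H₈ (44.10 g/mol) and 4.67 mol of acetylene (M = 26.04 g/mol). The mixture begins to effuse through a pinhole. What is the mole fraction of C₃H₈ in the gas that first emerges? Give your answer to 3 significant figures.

0.351

Rate_i ∝ x_i/√M_i (Graham's law weighted by mole fraction), so the effusate composition follows n_i/√M_i.
x_C₃H₈(eff) = (n_C₃H₈/√M_C₃H₈) / (n_C₃H₈/√M_C₃H₈ + n_C₂H₂/√M_C₂H₂)
= (3.29/√44.10) / (3.29/√44.10 + 4.67/√26.04) = 0.4954/(0.4954 + 0.9152) = 0.351.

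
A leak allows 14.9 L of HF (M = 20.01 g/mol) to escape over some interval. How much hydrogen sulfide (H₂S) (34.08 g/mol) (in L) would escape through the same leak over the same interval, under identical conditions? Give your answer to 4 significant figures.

Since effusion rate ∝ 1/√M, rate_H₂S/rate_HF = √(M_HF/M_H₂S) = √(20.01/34.08) = √0.5871 = 0.7663.
So the volume for H₂S is 14.9 × 0.7663 = 11.42 L.

11.42 L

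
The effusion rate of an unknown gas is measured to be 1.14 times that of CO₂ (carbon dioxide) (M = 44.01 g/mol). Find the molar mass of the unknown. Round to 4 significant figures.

Graham's law gives rate_X/rate_CO₂ = √(M_CO₂/M_X).
1.14 = √(44.01/M_X)
M_X = 44.01 / 1.14² = 44.01 / 1.300 = 33.86 g/mol

33.86 g/mol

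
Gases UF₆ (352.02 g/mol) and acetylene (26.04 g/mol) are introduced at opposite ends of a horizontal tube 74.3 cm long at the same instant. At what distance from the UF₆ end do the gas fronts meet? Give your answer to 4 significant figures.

15.89 cm

Distances travelled in equal time are proportional to diffusion rates, so d_UF₆/d_C₂H₂ = √(M_C₂H₂/M_UF₆) = √(26.04/352.02) = 0.2720.
With d_UF₆ + d_C₂H₂ = 74.3 cm, d_C₂H₂ = 74.3/(1 + 0.2720) = 58.41 cm.
d_UF₆ = 74.3 − 58.41 = 15.89 cm.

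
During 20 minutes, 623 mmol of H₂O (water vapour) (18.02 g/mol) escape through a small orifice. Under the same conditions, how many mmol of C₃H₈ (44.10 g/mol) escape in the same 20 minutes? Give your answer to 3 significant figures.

Using Graham's law: rate_C₃H₈/rate_H₂O = √(M_H₂O/M_C₃H₈) = √(18.02/44.10) = √0.4086 = 0.6392.
So the amount for C₃H₈ is 623 × 0.6392 = 398 mmol.

398 mmol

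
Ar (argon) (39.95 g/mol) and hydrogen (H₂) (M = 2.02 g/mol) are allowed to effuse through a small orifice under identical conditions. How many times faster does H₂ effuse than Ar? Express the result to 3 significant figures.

Since effusion rate ∝ 1/√M, rate_H₂/rate_Ar = √(M_Ar/M_H₂) = √(39.95/2.02) = √19.78 = 4.45.

4.45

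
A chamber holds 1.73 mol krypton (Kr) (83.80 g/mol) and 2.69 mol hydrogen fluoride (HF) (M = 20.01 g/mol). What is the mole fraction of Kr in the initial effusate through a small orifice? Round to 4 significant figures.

0.2391

The effusion rate of species i is ∝ p_i/√M_i ∝ n_i/√M_i.
So x_Kr in the escaping gas = (n_Kr/√M_Kr) / Σ(n_i/√M_i)
= (1.73/√83.80) / (1.73/√83.80 + 2.69/√20.01) = 0.1890/(0.1890 + 0.6014) = 0.2391.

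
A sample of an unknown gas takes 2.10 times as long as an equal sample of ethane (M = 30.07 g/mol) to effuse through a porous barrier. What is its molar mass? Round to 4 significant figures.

From Graham's law, t_X/t_C₂H₆ = √(M_X/M_C₂H₆).
2.10 = √(M_X/30.07)
M_X = 30.07 × 2.10² = 30.07 × 4.410 = 132.6 g/mol

132.6 g/mol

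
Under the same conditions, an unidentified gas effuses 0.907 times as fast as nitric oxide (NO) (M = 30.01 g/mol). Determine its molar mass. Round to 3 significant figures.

36.5 g/mol

Since effusion rate ∝ 1/√M, rate_X/rate_NO = √(M_NO/M_X).
0.907 = √(30.01/M_X)
M_X = 30.01 / 0.907² = 30.01 / 0.8226 = 36.5 g/mol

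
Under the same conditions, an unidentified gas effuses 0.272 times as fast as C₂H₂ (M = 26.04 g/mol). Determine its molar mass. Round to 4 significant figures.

352.0 g/mol

Graham's law gives rate_X/rate_C₂H₂ = √(M_C₂H₂/M_X).
0.272 = √(26.04/M_X)
M_X = 26.04 / 0.272² = 26.04 / 0.07398 = 352.0 g/mol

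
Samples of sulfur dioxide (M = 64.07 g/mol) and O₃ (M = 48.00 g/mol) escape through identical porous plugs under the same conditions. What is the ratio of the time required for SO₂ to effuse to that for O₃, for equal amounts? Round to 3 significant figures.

1.16

From Graham's law, t_SO₂/t_O₃ = √(M_SO₂/M_O₃) = √(64.07/48.00) = √1.335 = 1.16.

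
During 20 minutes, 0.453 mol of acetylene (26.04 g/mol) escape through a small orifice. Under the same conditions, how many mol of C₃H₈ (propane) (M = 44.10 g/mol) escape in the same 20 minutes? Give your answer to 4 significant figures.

Graham's law gives rate_C₃H₈/rate_C₂H₂ = √(M_C₂H₂/M_C₃H₈) = √(26.04/44.10) = √0.5905 = 0.7684.
So the amount for C₃H₈ is 0.453 × 0.7684 = 0.3481 mol.

0.3481 mol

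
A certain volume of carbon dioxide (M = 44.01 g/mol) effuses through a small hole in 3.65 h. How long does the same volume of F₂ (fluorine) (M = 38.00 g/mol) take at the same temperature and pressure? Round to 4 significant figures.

By Graham's law, t_F₂/t_CO₂ = √(M_F₂/M_CO₂) = √(38.00/44.01) = √0.8634 = 0.9292.
So the time for F₂ is 3.65 × 0.9292 = 3.392 h.

3.392 h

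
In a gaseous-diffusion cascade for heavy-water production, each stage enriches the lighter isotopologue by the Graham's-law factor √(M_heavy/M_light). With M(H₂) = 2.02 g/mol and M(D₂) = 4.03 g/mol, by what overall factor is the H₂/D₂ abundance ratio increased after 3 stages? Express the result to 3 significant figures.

2.82

Each stage multiplies the ratio by α = √(4.03/2.02), so after 3 stages the overall factor is α^3 = (4.03/2.02)^(3/2).
= 1.99505^(3/2) = 2.82.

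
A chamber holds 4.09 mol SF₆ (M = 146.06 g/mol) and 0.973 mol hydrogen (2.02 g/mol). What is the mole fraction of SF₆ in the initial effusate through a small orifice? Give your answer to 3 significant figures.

0.331

The effusion rate of species i is ∝ p_i/√M_i ∝ n_i/√M_i.
So x_SF₆ in the escaping gas = (n_SF₆/√M_SF₆) / Σ(n_i/√M_i)
= (4.09/√146.06) / (4.09/√146.06 + 0.973/√2.02) = 0.3384/(0.3384 + 0.6846) = 0.331.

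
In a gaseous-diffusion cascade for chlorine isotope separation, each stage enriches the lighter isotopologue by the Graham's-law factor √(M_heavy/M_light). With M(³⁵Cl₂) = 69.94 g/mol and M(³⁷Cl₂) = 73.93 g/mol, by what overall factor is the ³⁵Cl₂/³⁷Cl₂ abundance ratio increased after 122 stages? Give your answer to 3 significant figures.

29.5

Each stage multiplies the ratio by α = √(73.93/69.94), so after 122 stages the overall factor is α^122 = (73.93/69.94)^(122/2).
= 1.05705^61 = 29.5.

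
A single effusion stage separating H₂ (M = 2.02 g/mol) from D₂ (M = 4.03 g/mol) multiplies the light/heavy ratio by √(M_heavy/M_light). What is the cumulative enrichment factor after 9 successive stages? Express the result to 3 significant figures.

The single-stage factor is √(M_heavy/M_light), so 9 stages give [√(4.03/2.02)]^9 = (4.03/2.02)^(9/2).
= 1.99505^(9/2) = 22.4.

22.4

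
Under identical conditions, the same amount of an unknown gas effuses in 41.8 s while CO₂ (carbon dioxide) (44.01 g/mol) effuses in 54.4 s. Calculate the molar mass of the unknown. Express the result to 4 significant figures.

25.98 g/mol

From Graham's law, t_X/t_CO₂ = √(M_X/M_CO₂).
41.8/54.4 = 0.7684 = √(M_X/44.01)
M_X = 44.01 × 0.7684² = 44.01 × 0.5904 = 25.98 g/mol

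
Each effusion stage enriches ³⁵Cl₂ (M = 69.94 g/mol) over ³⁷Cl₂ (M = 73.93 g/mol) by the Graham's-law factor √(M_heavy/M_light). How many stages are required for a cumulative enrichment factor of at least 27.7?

With α = √(73.93/69.94) per stage, ln α = ½ ln(1.05705) = 0.02774.
Need α^N ≥ 27.7 ⇒ N ≥ ln(27.7) / ln α = 3.321 / 0.02774 = 119.73.
Rounding up, N = 120 stages.

120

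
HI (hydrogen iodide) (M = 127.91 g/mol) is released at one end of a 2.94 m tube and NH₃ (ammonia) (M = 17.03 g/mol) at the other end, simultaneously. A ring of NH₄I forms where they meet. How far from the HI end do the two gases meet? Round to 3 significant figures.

Graham's law gives d_HI/d_NH₃ = rate_HI/rate_NH₃ = √(M_NH₃/M_HI) = √(17.03/127.91) = 0.3649.
With d_HI + d_NH₃ = 2.94 m, d_NH₃ = 2.94/(1 + 0.3649) = 2.154 m.
d_HI = 2.94 − 2.154 = 0.786 m.

0.786 m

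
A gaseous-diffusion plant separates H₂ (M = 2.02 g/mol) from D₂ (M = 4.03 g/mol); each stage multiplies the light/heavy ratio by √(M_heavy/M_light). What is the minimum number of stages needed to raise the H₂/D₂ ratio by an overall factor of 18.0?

With α = √(4.03/2.02) per stage, ln α = ½ ln(1.99505) = 0.3453.
Need α^N ≥ 18.0 ⇒ N ≥ ln(18.0) / ln α = 2.890 / 0.3453 = 8.37.
Minimum whole number of stages: N = 9.

9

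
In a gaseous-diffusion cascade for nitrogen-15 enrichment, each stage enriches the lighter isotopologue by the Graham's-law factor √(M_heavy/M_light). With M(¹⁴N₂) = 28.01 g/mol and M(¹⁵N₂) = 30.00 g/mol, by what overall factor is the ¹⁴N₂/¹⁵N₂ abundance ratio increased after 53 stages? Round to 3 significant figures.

6.16

After 53 stages the ratio has grown by (√(30.00/28.01))^53 = (30.00/28.01)^(53/2).
= 1.07105^(53/2) = 6.16.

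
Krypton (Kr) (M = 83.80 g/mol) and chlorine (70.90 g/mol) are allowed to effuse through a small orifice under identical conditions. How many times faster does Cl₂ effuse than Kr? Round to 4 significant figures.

1.087

Using Graham's law: rate_Cl₂/rate_Kr = √(M_Kr/M_Cl₂) = √(83.80/70.90) = √1.182 = 1.087.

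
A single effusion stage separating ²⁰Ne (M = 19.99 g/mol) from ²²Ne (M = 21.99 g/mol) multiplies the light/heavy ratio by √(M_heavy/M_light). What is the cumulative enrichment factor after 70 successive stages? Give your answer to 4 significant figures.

The single-stage factor is √(M_heavy/M_light), so 70 stages give [√(21.99/19.99)]^70 = (21.99/19.99)^(70/2).
= 1.10005^35 = 28.15.

28.15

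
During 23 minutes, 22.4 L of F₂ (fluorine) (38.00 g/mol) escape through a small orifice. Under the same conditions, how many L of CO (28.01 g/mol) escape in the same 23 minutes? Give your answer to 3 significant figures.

Since effusion rate ∝ 1/√M, rate_CO/rate_F₂ = √(M_F₂/M_CO) = √(38.00/28.01) = √1.357 = 1.165.
So the volume for CO is 22.4 × 1.165 = 26.1 L.

26.1 L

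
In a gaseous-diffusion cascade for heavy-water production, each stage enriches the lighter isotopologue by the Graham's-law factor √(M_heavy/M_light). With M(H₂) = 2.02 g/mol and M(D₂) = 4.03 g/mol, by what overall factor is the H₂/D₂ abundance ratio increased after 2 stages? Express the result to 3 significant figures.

2.00

The single-stage factor is √(M_heavy/M_light), so 2 stages give [√(4.03/2.02)]^2 = (4.03/2.02)^(2/2).
= 1.99505^1 = 2.00.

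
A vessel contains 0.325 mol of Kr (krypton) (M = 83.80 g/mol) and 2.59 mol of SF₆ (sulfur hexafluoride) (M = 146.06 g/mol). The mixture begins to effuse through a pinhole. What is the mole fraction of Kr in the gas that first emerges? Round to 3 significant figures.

Effusion rate of each component ∝ n_i/√M_i (partial pressure × 1/√M).
x_Kr(eff) = (n_Kr/√M_Kr) / (n_Kr/√M_Kr + n_SF₆/√M_SF₆)
= (0.325/√83.80) / (0.325/√83.80 + 2.59/√146.06) = 0.03550/(0.03550 + 0.2143) = 0.142.

0.142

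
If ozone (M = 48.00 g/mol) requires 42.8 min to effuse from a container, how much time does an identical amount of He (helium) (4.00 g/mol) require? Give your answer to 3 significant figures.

Graham's law gives t_He/t_O₃ = √(M_He/M_O₃) = √(4.00/48.00) = √0.08333 = 0.2887.
So the time for He is 42.8 × 0.2887 = 12.4 min.

12.4 min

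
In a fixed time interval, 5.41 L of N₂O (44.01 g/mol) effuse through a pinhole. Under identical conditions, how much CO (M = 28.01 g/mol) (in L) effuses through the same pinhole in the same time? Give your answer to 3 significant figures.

6.78 L

Since effusion rate ∝ 1/√M, rate_CO/rate_N₂O = √(M_N₂O/M_CO) = √(44.01/28.01) = √1.571 = 1.253.
So the volume for CO is 5.41 × 1.253 = 6.78 L.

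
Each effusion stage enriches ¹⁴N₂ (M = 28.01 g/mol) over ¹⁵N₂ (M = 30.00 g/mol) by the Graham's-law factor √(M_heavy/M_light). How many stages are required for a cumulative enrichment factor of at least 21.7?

With α = √(30.00/28.01) per stage, ln α = ½ ln(1.07105) = 0.03432.
Need α^N ≥ 21.7 ⇒ N ≥ ln(21.7) / ln α = 3.077 / 0.03432 = 89.67.
So at least 90 stages are needed.

90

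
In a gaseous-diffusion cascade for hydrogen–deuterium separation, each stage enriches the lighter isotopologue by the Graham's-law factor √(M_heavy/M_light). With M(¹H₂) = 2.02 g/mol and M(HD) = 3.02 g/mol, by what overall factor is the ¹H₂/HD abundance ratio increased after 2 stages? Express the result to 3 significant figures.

The single-stage factor is √(M_heavy/M_light), so 2 stages give [√(3.02/2.02)]^2 = (3.02/2.02)^(2/2).
= 1.49505^1 = 1.50.

1.50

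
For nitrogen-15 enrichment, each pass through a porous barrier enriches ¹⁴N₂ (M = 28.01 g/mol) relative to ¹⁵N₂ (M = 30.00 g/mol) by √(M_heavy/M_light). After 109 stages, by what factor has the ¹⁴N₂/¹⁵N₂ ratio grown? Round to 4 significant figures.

Each stage multiplies the ratio by α = √(30.00/28.01), so after 109 stages the overall factor is α^109 = (30.00/28.01)^(109/2).
= 1.07105^(109/2) = 42.13.

42.13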